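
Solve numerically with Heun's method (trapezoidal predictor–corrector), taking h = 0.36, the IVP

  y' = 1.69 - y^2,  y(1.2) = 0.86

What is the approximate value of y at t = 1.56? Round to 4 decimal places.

Heun: k1 = f(t_n, y_n); k2 = f(t_n + h, y_n + h·k1); y_{n+1} = y_n + (h/2)·(k1 + k2).
t=1.200000, y=0.860000:
  k1 = f(1.200000, 0.860000) = 0.950400
  k2 = f(1.560000, 1.202144) = 0.244850
  y ← 0.860000 + (0.36/2)·(0.950400 + 0.244850) = 1.075145
y(1.56) ≈ 1.0751

1.0751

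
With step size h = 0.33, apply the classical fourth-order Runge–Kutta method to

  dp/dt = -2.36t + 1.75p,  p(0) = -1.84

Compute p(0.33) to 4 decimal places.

RK4: k1 = f(t_n, p_n); k2 = f(t_n + h/2, p_n + (h/2)·k1); k3 = f(t_n + h/2, p_n + (h/2)·k2); k4 = f(t_n + h, p_n + h·k3); p_{n+1} = p_n + (h/6)·(k1 + 2k2 + 2k3 + k4).
t=0.000000, p=-1.840000:
  k1 = f(0.000000, -1.840000) = -3.220000
  k2 = f(0.165000, -2.371300) = -4.539175
  k3 = f(0.165000, -2.588964) = -4.920087
  k4 = f(0.330000, -3.463629) = -6.840150
  p ← -1.840000 + (0.33/6)·(k1 + 2k2 + 2k3 + k4) = -3.433827
p(0.33) ≈ -3.4338

-3.4338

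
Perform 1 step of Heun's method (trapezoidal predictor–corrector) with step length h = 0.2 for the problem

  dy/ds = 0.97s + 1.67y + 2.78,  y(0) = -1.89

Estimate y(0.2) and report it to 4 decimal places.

Heun: k1 = f(s_n, y_n); k2 = f(s_n + h, y_n + h·k1); y_{n+1} = y_n + (h/2)·(k1 + k2).
s=0.000000, y=-1.890000:
  k1 = f(0.000000, -1.890000) = -0.376300
  k2 = f(0.200000, -1.965260) = -0.307984
  y ← -1.890000 + (0.2/2)·(-0.376300 + (-0.307984)) = -1.958428
y(0.2) ≈ -1.9584

-1.9584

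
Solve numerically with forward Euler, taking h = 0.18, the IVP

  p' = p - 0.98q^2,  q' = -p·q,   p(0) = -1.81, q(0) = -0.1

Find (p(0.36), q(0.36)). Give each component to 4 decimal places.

-2.5254, -0.1836

Euler on (p,q): p_{n+1} = p_n + h·p', q_{n+1} = q_n + h·q'.
0.000000: (-1.810000, -0.100000); f=(-1.819800, -0.181000) → (-2.137564, -0.132580)
0.180000: (-2.137564, -0.132580); f=(-2.154790, -0.283398) → (-2.525426, -0.183592)
(p(0.36), q(0.36)) ≈ (-2.5254, -0.1836)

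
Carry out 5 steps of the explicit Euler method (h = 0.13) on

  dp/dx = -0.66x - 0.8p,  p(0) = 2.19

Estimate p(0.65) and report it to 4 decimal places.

Euler: p_{n+1} = p_n + h·f(x_n, p_n).
x=0.000000, p=2.190000: f=-1.752000 → p ← 2.190000 + 0.13·(-1.752000) = 1.962240
x=0.130000, p=1.962240: f=-1.655592 → p ← 1.962240 + 0.13·(-1.655592) = 1.747013
x=0.260000, p=1.747013: f=-1.569210 → p ← 1.747013 + 0.13·(-1.569210) = 1.543016
x=0.390000, p=1.543016: f=-1.491813 → p ← 1.543016 + 0.13·(-1.491813) = 1.349080
x=0.520000, p=1.349080: f=-1.422464 → p ← 1.349080 + 0.13·(-1.422464) = 1.164160
p(0.65) ≈ 1.1642

1.1642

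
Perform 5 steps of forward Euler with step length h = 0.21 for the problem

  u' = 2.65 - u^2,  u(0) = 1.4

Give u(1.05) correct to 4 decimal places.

Euler: u_{n+1} = u_n + h·f(x_n, u_n).
x=0.000000, u=1.400000: f=0.690000 → u ← 1.400000 + 0.21·0.690000 = 1.544900
x=0.210000, u=1.544900: f=0.263284 → u ← 1.544900 + 0.21·0.263284 = 1.600190
x=0.420000, u=1.600190: f=0.089393 → u ← 1.600190 + 0.21·0.089393 = 1.618962
x=0.630000, u=1.618962: f=0.028961 → u ← 1.618962 + 0.21·0.028961 = 1.625044
x=0.840000, u=1.625044: f=0.009232 → u ← 1.625044 + 0.21·0.009232 = 1.626983
u(1.05) ≈ 1.6270

1.6270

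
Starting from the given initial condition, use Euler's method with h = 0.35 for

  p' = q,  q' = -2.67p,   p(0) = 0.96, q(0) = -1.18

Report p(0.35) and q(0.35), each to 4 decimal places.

Euler on (p,q): p_{n+1} = p_n + h·p', q_{n+1} = q_n + h·q'.
0.000000: (0.960000, -1.180000); f=(-1.180000, -2.563200) → (0.547000, -2.077120)
(p(0.35), q(0.35)) ≈ (0.5470, -2.0771)

0.5470, -2.0771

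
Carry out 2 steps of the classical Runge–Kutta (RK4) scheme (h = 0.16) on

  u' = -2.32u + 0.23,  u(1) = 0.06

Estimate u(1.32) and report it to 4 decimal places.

RK4: k1 = f(t_n, u_n); k2 = f(t_n + h/2, u_n + (h/2)·k1); k3 = f(t_n + h/2, u_n + (h/2)·k2); k4 = f(t_n + h, u_n + h·k3); u_{n+1} = u_n + (h/6)·(k1 + 2k2 + 2k3 + k4).
t=1.000000, u=0.060000:
  k1 = f(1.000000, 0.060000) = 0.090800
  k2 = f(1.080000, 0.067264) = 0.073948
  k3 = f(1.080000, 0.065916) = 0.077075
  k4 = f(1.160000, 0.072332) = 0.062190
  u ← 0.060000 + (0.16/6)·(k1 + 2k2 + 2k3 + k4) = 0.072134
t=1.160000, u=0.072134:
  k1 = f(1.160000, 0.072134) = 0.062648
  k2 = f(1.240000, 0.077146) = 0.051021
  k3 = f(1.240000, 0.076216) = 0.053179
  k4 = f(1.320000, 0.080643) = 0.042908
  u ← 0.072134 + (0.16/6)·(k1 + 2k2 + 2k3 + k4) = 0.080506
u(1.32) ≈ 0.0805

0.0805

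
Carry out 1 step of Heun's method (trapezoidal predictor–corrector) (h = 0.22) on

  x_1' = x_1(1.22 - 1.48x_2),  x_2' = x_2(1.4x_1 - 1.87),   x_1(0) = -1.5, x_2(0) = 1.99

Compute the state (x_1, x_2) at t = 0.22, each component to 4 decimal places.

Heun on (x_1,x_2): k1 = f(t_n, state_n); k2 = f(t_n + h, state_n + h·k1); state_{n+1} = state_n + (h/2)·(k1 + k2).
0.000000: (-1.500000, 1.990000)
  k1 = (2.587800, -7.900300)
  predictor → (-0.930684, 0.251934)
  k2 = (-0.788417, -0.799376)
  → (-1.302068, 1.033036)
(x_1(0.22), x_2(0.22)) ≈ (-1.3021, 1.0330)

-1.3021, 1.0330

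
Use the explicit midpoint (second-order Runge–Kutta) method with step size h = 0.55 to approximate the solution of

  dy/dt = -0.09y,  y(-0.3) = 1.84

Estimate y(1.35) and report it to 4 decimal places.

1.5862

Midpoint: k1 = f(t_n, y_n); k2 = f(t_n + h/2, y_n + (h/2)·k1); y_{n+1} = y_n + h·k2.
t=-0.300000, y=1.840000:
  k1 = f(-0.300000, 1.840000) = -0.165600
  k2 = f(-0.025000, 1.794460) = -0.161501
  y ← 1.840000 + 0.55·(-0.161501) = 1.751174
t=0.250000, y=1.751174:
  k1 = f(0.250000, 1.751174) = -0.157606
  k2 = f(0.525000, 1.707833) = -0.153705
  y ← 1.751174 + 0.55·(-0.153705) = 1.666637
t=0.800000, y=1.666637:
  k1 = f(0.800000, 1.666637) = -0.149997
  k2 = f(1.075000, 1.625387) = -0.146285
  y ← 1.666637 + 0.55·(-0.146285) = 1.586180
y(1.35) ≈ 1.5862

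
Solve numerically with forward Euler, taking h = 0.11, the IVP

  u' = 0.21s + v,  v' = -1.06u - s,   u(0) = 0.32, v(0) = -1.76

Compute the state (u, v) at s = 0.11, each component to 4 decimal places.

Euler on (u,v): u_{n+1} = u_n + h·u', v_{n+1} = v_n + h·v'.
0.000000: (0.320000, -1.760000); f=(-1.760000, -0.339200) → (0.126400, -1.797312)
(u(0.11), v(0.11)) ≈ (0.1264, -1.7973)

0.1264, -1.7973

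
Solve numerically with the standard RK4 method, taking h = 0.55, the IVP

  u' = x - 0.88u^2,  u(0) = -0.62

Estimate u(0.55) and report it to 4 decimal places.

-0.6914

RK4: k1 = f(x_n, u_n); k2 = f(x_n + h/2, u_n + (h/2)·k1); k3 = f(x_n + h/2, u_n + (h/2)·k2); k4 = f(x_n + h, u_n + h·k3); u_{n+1} = u_n + (h/6)·(k1 + 2k2 + 2k3 + k4).
x=0.000000, u=-0.620000:
  k1 = f(0.000000, -0.620000) = -0.338272
  k2 = f(0.275000, -0.713025) = -0.172396
  k3 = f(0.275000, -0.667409) = -0.116982
  k4 = f(0.550000, -0.684340) = 0.137877
  u ← -0.620000 + (0.55/6)·(k1 + 2k2 + 2k3 + k4) = -0.691422
u(0.55) ≈ -0.6914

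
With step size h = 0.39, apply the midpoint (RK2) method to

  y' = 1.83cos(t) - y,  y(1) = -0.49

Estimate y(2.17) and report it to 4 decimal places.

-0.3462

Midpoint: k1 = f(t_n, y_n); k2 = f(t_n + h/2, y_n + (h/2)·k1); y_{n+1} = y_n + h·k2.
t=1.000000, y=-0.490000:
  k1 = f(1.000000, -0.490000) = 1.478753
  k2 = f(1.195000, -0.201643) = 0.873278
  y ← -0.490000 + 0.39·0.873278 = -0.149422
t=1.390000, y=-0.149422:
  k1 = f(1.390000, -0.149422) = 0.478479
  k2 = f(1.585000, -0.056118) = 0.030126
  y ← -0.149422 + 0.39·0.030126 = -0.137672
t=1.780000, y=-0.137672:
  k1 = f(1.780000, -0.137672) = -0.242384
  k2 = f(1.975000, -0.184937) = -0.534777
  y ← -0.137672 + 0.39·(-0.534777) = -0.346236
y(2.17) ≈ -0.3462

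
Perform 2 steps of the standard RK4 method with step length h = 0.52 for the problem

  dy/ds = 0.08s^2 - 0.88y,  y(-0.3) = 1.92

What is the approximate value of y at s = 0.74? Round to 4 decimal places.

RK4: k1 = f(s_n, y_n); k2 = f(s_n + h/2, y_n + (h/2)·k1); k3 = f(s_n + h/2, y_n + (h/2)·k2); k4 = f(s_n + h, y_n + h·k3); y_{n+1} = y_n + (h/6)·(k1 + 2k2 + 2k3 + k4).
s=-0.300000, y=1.920000:
  k1 = f(-0.300000, 1.920000) = -1.682400
  k2 = f(-0.040000, 1.482576) = -1.304539
  k3 = f(-0.040000, 1.580820) = -1.390994
  k4 = f(0.220000, 1.196683) = -1.049209
  y ← 1.920000 + (0.52/6)·(k1 + 2k2 + 2k3 + k4) = 1.216035
s=0.220000, y=1.216035:
  k1 = f(0.220000, 1.216035) = -1.066239
  k2 = f(0.480000, 0.938813) = -0.807723
  k3 = f(0.480000, 1.006027) = -0.866872
  k4 = f(0.740000, 0.765262) = -0.629622
  y ← 1.216035 + (0.52/6)·(k1 + 2k2 + 2k3 + k4) = 0.778797
y(0.74) ≈ 0.7788

0.7788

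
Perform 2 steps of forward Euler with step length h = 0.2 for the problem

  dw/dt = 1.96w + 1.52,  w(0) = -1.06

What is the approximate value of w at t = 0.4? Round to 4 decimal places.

Euler: w_{n+1} = w_n + h·f(t_n, w_n).
t=0.000000, w=-1.060000: f=-0.557600 → w ← -1.060000 + 0.2·(-0.557600) = -1.171520
t=0.200000, w=-1.171520: f=-0.776179 → w ← -1.171520 + 0.2·(-0.776179) = -1.326756
w(0.4) ≈ -1.3268

-1.3268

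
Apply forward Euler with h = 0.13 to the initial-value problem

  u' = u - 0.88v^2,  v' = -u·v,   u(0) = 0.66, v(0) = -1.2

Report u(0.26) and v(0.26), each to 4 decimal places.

Euler on (u,v): u_{n+1} = u_n + h·u', v_{n+1} = v_n + h·v'.
0.000000: (0.660000, -1.200000); f=(-0.607200, 0.792000) → (0.581064, -1.097040)
0.130000: (0.581064, -1.097040); f=(-0.478013, 0.637450) → (0.518922, -1.014171)
(u(0.26), v(0.26)) ≈ (0.5189, -1.0142)

0.5189, -1.0142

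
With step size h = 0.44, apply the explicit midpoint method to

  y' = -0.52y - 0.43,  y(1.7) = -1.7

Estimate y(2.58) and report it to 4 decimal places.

Midpoint: k1 = f(s_n, y_n); k2 = f(s_n + h/2, y_n + (h/2)·k1); y_{n+1} = y_n + h·k2.
s=1.700000, y=-1.700000:
  k1 = f(1.700000, -1.700000) = 0.454000
  k2 = f(1.920000, -1.600120) = 0.402062
  y ← -1.700000 + 0.44·0.402062 = -1.523093
s=2.140000, y=-1.523093:
  k1 = f(2.140000, -1.523093) = 0.362008
  k2 = f(2.360000, -1.443451) = 0.320594
  y ← -1.523093 + 0.44·0.320594 = -1.382031
y(2.58) ≈ -1.3820

-1.3820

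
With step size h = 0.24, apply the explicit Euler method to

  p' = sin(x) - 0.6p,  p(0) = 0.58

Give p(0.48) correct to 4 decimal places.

Euler: p_{n+1} = p_n + h·f(x_n, p_n).
x=0.000000, p=0.580000: f=-0.348000 → p ← 0.580000 + 0.24·(-0.348000) = 0.496480
x=0.240000, p=0.496480: f=-0.060185 → p ← 0.496480 + 0.24·(-0.060185) = 0.482036
p(0.48) ≈ 0.4820

0.4820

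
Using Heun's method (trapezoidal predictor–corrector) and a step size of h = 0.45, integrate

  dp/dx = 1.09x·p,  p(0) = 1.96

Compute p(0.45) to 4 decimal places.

Heun: k1 = f(x_n, p_n); k2 = f(x_n + h, p_n + h·k1); p_{n+1} = p_n + (h/2)·(k1 + k2).
x=0.000000, p=1.960000:
  k1 = f(0.000000, 1.960000) = 0.000000
  k2 = f(0.450000, 1.960000) = 0.961380
  p ← 1.960000 + (0.45/2)·(0.000000 + 0.961380) = 2.176311
p(0.45) ≈ 2.1763

2.1763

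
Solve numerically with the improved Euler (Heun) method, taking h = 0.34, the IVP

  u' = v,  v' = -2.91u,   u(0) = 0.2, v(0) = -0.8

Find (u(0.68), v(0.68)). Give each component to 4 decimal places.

Heun on (u,v): k1 = f(t_n, state_n); k2 = f(t_n + h, state_n + h·k1); state_{n+1} = state_n + (h/2)·(k1 + k2).
0.000000: (0.200000, -0.800000)
  k1 = (-0.800000, -0.582000)
  predictor → (-0.072000, -0.997880)
  k2 = (-0.997880, 0.209520)
  → (-0.105640, -0.863322)
0.340000: (-0.105640, -0.863322)
  k1 = (-0.863322, 0.307411)
  predictor → (-0.399169, -0.758802)
  k2 = (-0.758802, 1.161582)
  → (-0.381401, -0.613593)
(u(0.68), v(0.68)) ≈ (-0.3814, -0.6136)

-0.3814, -0.6136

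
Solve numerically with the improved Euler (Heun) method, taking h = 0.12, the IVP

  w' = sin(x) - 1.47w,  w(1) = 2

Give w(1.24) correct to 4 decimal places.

Heun: k1 = f(x_n, w_n); k2 = f(x_n + h, w_n + h·k1); w_{n+1} = w_n + (h/2)·(k1 + k2).
x=1.000000, w=2.000000:
  k1 = f(1.000000, 2.000000) = -2.098529
  k2 = f(1.120000, 1.748177) = -1.669719
  w ← 2.000000 + (0.12/2)·(-2.098529 + (-1.669719)) = 1.773905
x=1.120000, w=1.773905:
  k1 = f(1.120000, 1.773905) = -1.707540
  k2 = f(1.240000, 1.569000) = -1.360646
  w ← 1.773905 + (0.12/2)·(-1.707540 + (-1.360646)) = 1.589814
w(1.24) ≈ 1.5898

1.5898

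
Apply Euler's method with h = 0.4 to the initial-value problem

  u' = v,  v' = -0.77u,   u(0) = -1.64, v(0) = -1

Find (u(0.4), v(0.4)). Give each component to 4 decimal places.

-2.0400, -0.4949

Euler on (u,v): u_{n+1} = u_n + h·u', v_{n+1} = v_n + h·v'.
0.000000: (-1.640000, -1.000000); f=(-1.000000, 1.262800) → (-2.040000, -0.494880)
(u(0.4), v(0.4)) ≈ (-2.0400, -0.4949)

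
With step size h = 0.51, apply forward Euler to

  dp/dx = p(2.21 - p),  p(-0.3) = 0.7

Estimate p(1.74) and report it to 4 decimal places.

Euler: p_{n+1} = p_n + h·f(x_n, p_n).
x=-0.300000, p=0.700000: f=1.057000 → p ← 0.700000 + 0.51·1.057000 = 1.239070
x=0.210000, p=1.239070: f=1.203050 → p ← 1.239070 + 0.51·1.203050 = 1.852626
x=0.720000, p=1.852626: f=0.662081 → p ← 1.852626 + 0.51·0.662081 = 2.190287
x=1.230000, p=2.190287: f=0.043177 → p ← 2.190287 + 0.51·0.043177 = 2.212307
p(1.74) ≈ 2.2123

2.2123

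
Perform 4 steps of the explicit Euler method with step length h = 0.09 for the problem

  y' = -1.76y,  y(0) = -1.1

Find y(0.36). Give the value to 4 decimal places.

Euler: y_{n+1} = y_n + h·f(s_n, y_n).
s=0.000000, y=-1.100000: f=1.936000 → y ← -1.100000 + 0.09·1.936000 = -0.925760
s=0.090000, y=-0.925760: f=1.629338 → y ← -0.925760 + 0.09·1.629338 = -0.779120
s=0.180000, y=-0.779120: f=1.371251 → y ← -0.779120 + 0.09·1.371251 = -0.655707
s=0.270000, y=-0.655707: f=1.154044 → y ← -0.655707 + 0.09·1.154044 = -0.551843
y(0.36) ≈ -0.5518

-0.5518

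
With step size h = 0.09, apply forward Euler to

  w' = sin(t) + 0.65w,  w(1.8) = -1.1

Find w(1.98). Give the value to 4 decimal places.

-1.0542

Euler: w_{n+1} = w_n + h·f(t_n, w_n).
t=1.800000, w=-1.100000: f=0.258848 → w ← -1.100000 + 0.09·0.258848 = -1.076704
t=1.890000, w=-1.076704: f=0.249628 → w ← -1.076704 + 0.09·0.249628 = -1.054237
w(1.98) ≈ -1.0542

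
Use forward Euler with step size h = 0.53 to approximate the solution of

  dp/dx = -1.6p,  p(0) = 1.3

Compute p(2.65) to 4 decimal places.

0.0001

Euler: p_{n+1} = p_n + h·f(x_n, p_n).
x=0.000000, p=1.300000: f=-2.080000 → p ← 1.300000 + 0.53·(-2.080000) = 0.197600
x=0.530000, p=0.197600: f=-0.316160 → p ← 0.197600 + 0.53·(-0.316160) = 0.030035
x=1.060000, p=0.030035: f=-0.048056 → p ← 0.030035 + 0.53·(-0.048056) = 0.004565
x=1.590000, p=0.004565: f=-0.007305 → p ← 0.004565 + 0.53·(-0.007305) = 0.000694
x=2.120000, p=0.000694: f=-0.001110 → p ← 0.000694 + 0.53·(-0.001110) = 0.000105
p(2.65) ≈ 0.0001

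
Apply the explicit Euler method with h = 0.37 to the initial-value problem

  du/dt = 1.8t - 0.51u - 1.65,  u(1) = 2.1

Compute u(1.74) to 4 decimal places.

1.7292

Euler: u_{n+1} = u_n + h·f(t_n, u_n).
t=1.000000, u=2.100000: f=-0.921000 → u ← 2.100000 + 0.37·(-0.921000) = 1.759230
t=1.370000, u=1.759230: f=-0.081207 → u ← 1.759230 + 0.37·(-0.081207) = 1.729183
u(1.74) ≈ 1.7292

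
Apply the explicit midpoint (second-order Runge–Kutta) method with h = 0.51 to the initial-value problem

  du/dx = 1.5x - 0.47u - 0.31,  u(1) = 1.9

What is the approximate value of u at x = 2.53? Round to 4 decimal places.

3.6497

Midpoint: k1 = f(x_n, u_n); k2 = f(x_n + h/2, u_n + (h/2)·k1); u_{n+1} = u_n + h·k2.
x=1.000000, u=1.900000:
  k1 = f(1.000000, 1.900000) = 0.297000
  k2 = f(1.255000, 1.975735) = 0.643905
  u ← 1.900000 + 0.51·0.643905 = 2.228391
x=1.510000, u=2.228391:
  k1 = f(1.510000, 2.228391) = 0.907656
  k2 = f(1.765000, 2.459844) = 1.181373
  u ← 2.228391 + 0.51·1.181373 = 2.830892
x=2.020000, u=2.830892:
  k1 = f(2.020000, 2.830892) = 1.389481
  k2 = f(2.275000, 3.185209) = 1.605452
  u ← 2.830892 + 0.51·1.605452 = 3.649672
u(2.53) ≈ 3.6497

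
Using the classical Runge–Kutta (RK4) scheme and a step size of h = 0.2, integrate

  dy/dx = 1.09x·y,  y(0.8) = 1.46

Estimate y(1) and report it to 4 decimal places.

1.7765

RK4: k1 = f(x_n, y_n); k2 = f(x_n + h/2, y_n + (h/2)·k1); k3 = f(x_n + h/2, y_n + (h/2)·k2); k4 = f(x_n + h, y_n + h·k3); y_{n+1} = y_n + (h/6)·(k1 + 2k2 + 2k3 + k4).
x=0.800000, y=1.460000:
  k1 = f(0.800000, 1.460000) = 1.273120
  k2 = f(0.900000, 1.587312) = 1.557153
  k3 = f(0.900000, 1.615715) = 1.585017
  k4 = f(1.000000, 1.777003) = 1.936934
  y ← 1.460000 + (0.2/6)·(k1 + 2k2 + 2k3 + k4) = 1.776480
y(1) ≈ 1.7765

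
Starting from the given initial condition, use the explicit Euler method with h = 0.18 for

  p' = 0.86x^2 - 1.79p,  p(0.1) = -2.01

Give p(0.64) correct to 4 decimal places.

Euler: p_{n+1} = p_n + h·f(x_n, p_n).
x=0.100000, p=-2.010000: f=3.606500 → p ← -2.010000 + 0.18·3.606500 = -1.360830
x=0.280000, p=-1.360830: f=2.503310 → p ← -1.360830 + 0.18·2.503310 = -0.910234
x=0.460000, p=-0.910234: f=1.811295 → p ← -0.910234 + 0.18·1.811295 = -0.584201
p(0.64) ≈ -0.5842

-0.5842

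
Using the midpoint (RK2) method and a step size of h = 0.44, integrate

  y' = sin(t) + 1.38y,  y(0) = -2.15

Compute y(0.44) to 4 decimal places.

-3.7558

Midpoint: k1 = f(t_n, y_n); k2 = f(t_n + h/2, y_n + (h/2)·k1); y_{n+1} = y_n + h·k2.
t=0.000000, y=-2.150000:
  k1 = f(0.000000, -2.150000) = -2.967000
  k2 = f(0.220000, -2.802740) = -3.649552
  y ← -2.150000 + 0.44·(-3.649552) = -3.755803
y(0.44) ≈ -3.7558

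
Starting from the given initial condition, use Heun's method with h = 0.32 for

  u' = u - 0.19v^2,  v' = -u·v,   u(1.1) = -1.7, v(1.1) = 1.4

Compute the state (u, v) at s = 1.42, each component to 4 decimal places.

Heun on (u,v): k1 = f(s_n, state_n); k2 = f(s_n + h, state_n + h·k1); state_{n+1} = state_n + (h/2)·(k1 + k2).
1.100000: (-1.700000, 1.400000)
  k1 = (-2.072400, 2.380000)
  predictor → (-2.363168, 2.161600)
  k2 = (-3.250946, 5.108224)
  → (-2.551735, 2.598116)
(u(1.42), v(1.42)) ≈ (-2.5517, 2.5981)

-2.5517, 2.5981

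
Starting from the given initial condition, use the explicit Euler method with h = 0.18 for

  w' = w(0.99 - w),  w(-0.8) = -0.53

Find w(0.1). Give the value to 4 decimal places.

-2.3959

Euler: w_{n+1} = w_n + h·f(t_n, w_n).
t=-0.800000, w=-0.530000: f=-0.805600 → w ← -0.530000 + 0.18·(-0.805600) = -0.675008
t=-0.620000, w=-0.675008: f=-1.123894 → w ← -0.675008 + 0.18·(-1.123894) = -0.877309
t=-0.440000, w=-0.877309: f=-1.638207 → w ← -0.877309 + 0.18·(-1.638207) = -1.172186
t=-0.260000, w=-1.172186: f=-2.534484 → w ← -1.172186 + 0.18·(-2.534484) = -1.628393
t=-0.080000, w=-1.628393: f=-4.263774 → w ← -1.628393 + 0.18·(-4.263774) = -2.395873
w(0.1) ≈ -2.3959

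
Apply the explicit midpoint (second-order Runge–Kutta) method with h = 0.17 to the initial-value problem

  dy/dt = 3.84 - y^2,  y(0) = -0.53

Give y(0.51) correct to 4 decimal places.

Midpoint: k1 = f(t_n, y_n); k2 = f(t_n + h/2, y_n + (h/2)·k1); y_{n+1} = y_n + h·k2.
t=0.000000, y=-0.530000:
  k1 = f(0.000000, -0.530000) = 3.559100
  k2 = f(0.085000, -0.227477) = 3.788254
  y ← -0.530000 + 0.17·3.788254 = 0.114003
t=0.170000, y=0.114003:
  k1 = f(0.170000, 0.114003) = 3.827003
  k2 = f(0.255000, 0.439299) = 3.647017
  y ← 0.114003 + 0.17·3.647017 = 0.733996
t=0.340000, y=0.733996:
  k1 = f(0.340000, 0.733996) = 3.301250
  k2 = f(0.425000, 1.014602) = 2.810582
  y ← 0.733996 + 0.17·2.810582 = 1.211795
y(0.51) ≈ 1.2118

1.2118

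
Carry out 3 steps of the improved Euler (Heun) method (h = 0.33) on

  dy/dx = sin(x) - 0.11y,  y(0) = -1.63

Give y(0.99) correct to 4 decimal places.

-1.0294

Heun: k1 = f(x_n, y_n); k2 = f(x_n + h, y_n + h·k1); y_{n+1} = y_n + (h/2)·(k1 + k2).
x=0.000000, y=-1.630000:
  k1 = f(0.000000, -1.630000) = 0.179300
  k2 = f(0.330000, -1.570831) = 0.496834
  y ← -1.630000 + (0.33/2)·(0.179300 + 0.496834) = -1.518438
x=0.330000, y=-1.518438:
  k1 = f(0.330000, -1.518438) = 0.491071
  k2 = f(0.660000, -1.356384) = 0.762319
  y ← -1.518438 + (0.33/2)·(0.491071 + 0.762319) = -1.311628
x=0.660000, y=-1.311628:
  k1 = f(0.660000, -1.311628) = 0.757396
  k2 = f(0.990000, -1.061688) = 0.952812
  y ← -1.311628 + (0.33/2)·(0.757396 + 0.952812) = -1.029444
y(0.99) ≈ -1.0294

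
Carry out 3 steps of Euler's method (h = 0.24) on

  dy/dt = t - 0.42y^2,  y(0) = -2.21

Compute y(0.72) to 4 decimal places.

Euler: y_{n+1} = y_n + h·f(t_n, y_n).
t=0.000000, y=-2.210000: f=-2.051322 → y ← -2.210000 + 0.24·(-2.051322) = -2.702317
t=0.240000, y=-2.702317: f=-2.827058 → y ← -2.702317 + 0.24·(-2.827058) = -3.380811
t=0.480000, y=-3.380811: f=-4.320551 → y ← -3.380811 + 0.24·(-4.320551) = -4.417743
y(0.72) ≈ -4.4177

-4.4177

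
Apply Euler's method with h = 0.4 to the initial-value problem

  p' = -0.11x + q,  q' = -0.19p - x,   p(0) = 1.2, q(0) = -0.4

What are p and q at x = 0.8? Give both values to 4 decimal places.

0.8259, -0.7302

Euler on (p,q): p_{n+1} = p_n + h·p', q_{n+1} = q_n + h·q'.
0.000000: (1.200000, -0.400000); f=(-0.400000, -0.228000) → (1.040000, -0.491200)
0.400000: (1.040000, -0.491200); f=(-0.535200, -0.597600) → (0.825920, -0.730240)
(p(0.8), q(0.8)) ≈ (0.8259, -0.7302)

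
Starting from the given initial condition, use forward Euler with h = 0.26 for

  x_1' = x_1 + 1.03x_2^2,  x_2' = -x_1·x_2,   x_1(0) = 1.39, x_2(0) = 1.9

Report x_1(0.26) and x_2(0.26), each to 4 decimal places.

2.7182, 1.2133

Euler on (x_1,x_2): x_1_{n+1} = x_1_n + h·x_1', x_2_{n+1} = x_2_n + h·x_2'.
0.000000: (1.390000, 1.900000); f=(5.108300, -2.641000) → (2.718158, 1.213340)
(x_1(0.26), x_2(0.26)) ≈ (2.7182, 1.2133)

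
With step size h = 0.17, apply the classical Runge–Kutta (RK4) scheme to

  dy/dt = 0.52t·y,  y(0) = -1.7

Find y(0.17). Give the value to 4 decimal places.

RK4: k1 = f(t_n, y_n); k2 = f(t_n + h/2, y_n + (h/2)·k1); k3 = f(t_n + h/2, y_n + (h/2)·k2); k4 = f(t_n + h, y_n + h·k3); y_{n+1} = y_n + (h/6)·(k1 + 2k2 + 2k3 + k4).
t=0.000000, y=-1.700000:
  k1 = f(0.000000, -1.700000) = 0.000000
  k2 = f(0.085000, -1.700000) = -0.075140
  k3 = f(0.085000, -1.706387) = -0.075422
  k4 = f(0.170000, -1.712822) = -0.151413
  y ← -1.700000 + (0.17/6)·(k1 + 2k2 + 2k3 + k4) = -1.712822
y(0.17) ≈ -1.7128

-1.7128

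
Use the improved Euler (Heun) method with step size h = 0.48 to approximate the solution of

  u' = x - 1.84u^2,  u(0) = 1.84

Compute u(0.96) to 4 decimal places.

Heun: k1 = f(x_n, u_n); k2 = f(x_n + h, u_n + h·k1); u_{n+1} = u_n + (h/2)·(k1 + k2).
x=0.000000, u=1.840000:
  k1 = f(0.000000, 1.840000) = -6.229504
  k2 = f(0.480000, -1.150162) = -1.954085
  u ← 1.840000 + (0.48/2)·(-6.229504 + (-1.954085)) = -0.124061
x=0.480000, u=-0.124061:
  k1 = f(0.480000, -0.124061) = 0.451680
  k2 = f(0.960000, 0.092745) = 0.944173
  u ← -0.124061 + (0.48/2)·(0.451680 + 0.944173) = 0.210943
u(0.96) ≈ 0.2109

0.2109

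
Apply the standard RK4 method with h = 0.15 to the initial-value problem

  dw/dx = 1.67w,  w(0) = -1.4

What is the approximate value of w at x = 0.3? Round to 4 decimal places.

RK4: k1 = f(x_n, w_n); k2 = f(x_n + h/2, w_n + (h/2)·k1); k3 = f(x_n + h/2, w_n + (h/2)·k2); k4 = f(x_n + h, w_n + h·k3); w_{n+1} = w_n + (h/6)·(k1 + 2k2 + 2k3 + k4).
x=0.000000, w=-1.400000:
  k1 = f(0.000000, -1.400000) = -2.338000
  k2 = f(0.075000, -1.575350) = -2.630834
  k3 = f(0.075000, -1.597313) = -2.667512
  k4 = f(0.150000, -1.800127) = -3.006212
  w ← -1.400000 + (0.15/6)·(k1 + 2k2 + 2k3 + k4) = -1.798523
x=0.150000, w=-1.798523:
  k1 = f(0.150000, -1.798523) = -3.003533
  k2 = f(0.225000, -2.023788) = -3.379725
  k3 = f(0.225000, -2.052002) = -3.426843
  k4 = f(0.300000, -2.312549) = -3.861957
  w ← -1.798523 + (0.15/6)·(k1 + 2k2 + 2k3 + k4) = -2.310488
w(0.3) ≈ -2.3105

-2.3105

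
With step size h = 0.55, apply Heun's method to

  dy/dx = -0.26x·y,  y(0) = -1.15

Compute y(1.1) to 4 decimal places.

-0.9813

Heun: k1 = f(x_n, y_n); k2 = f(x_n + h, y_n + h·k1); y_{n+1} = y_n + (h/2)·(k1 + k2).
x=0.000000, y=-1.150000:
  k1 = f(0.000000, -1.150000) = 0.000000
  k2 = f(0.550000, -1.150000) = 0.164450
  y ← -1.150000 + (0.55/2)·(0.000000 + 0.164450) = -1.104776
x=0.550000, y=-1.104776:
  k1 = f(0.550000, -1.104776) = 0.157983
  k2 = f(1.100000, -1.017886) = 0.291115
  y ← -1.104776 + (0.55/2)·(0.157983 + 0.291115) = -0.981274
y(1.1) ≈ -0.9813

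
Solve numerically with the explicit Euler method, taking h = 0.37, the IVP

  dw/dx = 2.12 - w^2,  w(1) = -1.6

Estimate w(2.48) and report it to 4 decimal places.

-5.6086

Euler: w_{n+1} = w_n + h·f(x_n, w_n).
x=1.000000, w=-1.600000: f=-0.440000 → w ← -1.600000 + 0.37·(-0.440000) = -1.762800
x=1.370000, w=-1.762800: f=-0.987464 → w ← -1.762800 + 0.37·(-0.987464) = -2.128162
x=1.740000, w=-2.128162: f=-2.409072 → w ← -2.128162 + 0.37·(-2.409072) = -3.019518
x=2.110000, w=-3.019518: f=-6.997490 → w ← -3.019518 + 0.37·(-6.997490) = -5.608590
w(2.48) ≈ -5.6086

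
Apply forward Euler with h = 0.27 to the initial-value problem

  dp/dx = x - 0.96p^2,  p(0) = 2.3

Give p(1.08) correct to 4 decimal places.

Euler: p_{n+1} = p_n + h·f(x_n, p_n).
x=0.000000, p=2.300000: f=-5.078400 → p ← 2.300000 + 0.27·(-5.078400) = 0.928832
x=0.270000, p=0.928832: f=-0.558220 → p ← 0.928832 + 0.27·(-0.558220) = 0.778113
x=0.540000, p=0.778113: f=-0.041241 → p ← 0.778113 + 0.27·(-0.041241) = 0.766978
x=0.810000, p=0.766978: f=0.245276 → p ← 0.766978 + 0.27·0.245276 = 0.833202
p(1.08) ≈ 0.8332

0.8332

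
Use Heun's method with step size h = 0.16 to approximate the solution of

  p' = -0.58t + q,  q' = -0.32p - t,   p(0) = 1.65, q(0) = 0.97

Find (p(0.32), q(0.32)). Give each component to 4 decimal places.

Heun on (p,q): k1 = f(t_n, state_n); k2 = f(t_n + h, state_n + h·k1); state_{n+1} = state_n + (h/2)·(k1 + k2).
0.000000: (1.650000, 0.970000)
  k1 = (0.970000, -0.528000)
  predictor → (1.805200, 0.885520)
  k2 = (0.792720, -0.737664)
  → (1.791018, 0.868747)
0.160000: (1.791018, 0.868747)
  k1 = (0.775947, -0.733126)
  predictor → (1.915169, 0.751447)
  k2 = (0.565847, -0.932854)
  → (1.898361, 0.735469)
(p(0.32), q(0.32)) ≈ (1.8984, 0.7355)

1.8984, 0.7355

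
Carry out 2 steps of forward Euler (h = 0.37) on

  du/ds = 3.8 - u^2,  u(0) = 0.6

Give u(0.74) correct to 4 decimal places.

1.9811

Euler: u_{n+1} = u_n + h·f(s_n, u_n).
s=0.000000, u=0.600000: f=3.440000 → u ← 0.600000 + 0.37·3.440000 = 1.872800
s=0.370000, u=1.872800: f=0.292620 → u ← 1.872800 + 0.37·0.292620 = 1.981069
u(0.74) ≈ 1.9811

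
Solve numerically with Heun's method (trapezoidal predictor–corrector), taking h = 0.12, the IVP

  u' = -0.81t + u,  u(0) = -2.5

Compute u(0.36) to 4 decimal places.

Heun: k1 = f(t_n, u_n); k2 = f(t_n + h, u_n + h·k1); u_{n+1} = u_n + (h/2)·(k1 + k2).
t=0.000000, u=-2.500000:
  k1 = f(0.000000, -2.500000) = -2.500000
  k2 = f(0.120000, -2.800000) = -2.897200
  u ← -2.500000 + (0.12/2)·(-2.500000 + (-2.897200)) = -2.823832
t=0.120000, u=-2.823832:
  k1 = f(0.120000, -2.823832) = -2.921032
  k2 = f(0.240000, -3.174356) = -3.368756
  u ← -2.823832 + (0.12/2)·(-2.921032 + (-3.368756)) = -3.201219
t=0.240000, u=-3.201219:
  k1 = f(0.240000, -3.201219) = -3.395619
  k2 = f(0.360000, -3.608694) = -3.900294
  u ← -3.201219 + (0.12/2)·(-3.395619 + (-3.900294)) = -3.638974
u(0.36) ≈ -3.6390

-3.6390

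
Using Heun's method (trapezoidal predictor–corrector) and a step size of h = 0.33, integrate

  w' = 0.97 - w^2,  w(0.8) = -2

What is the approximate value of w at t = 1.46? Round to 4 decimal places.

-17.3740

Heun: k1 = f(t_n, w_n); k2 = f(t_n + h, w_n + h·k1); w_{n+1} = w_n + (h/2)·(k1 + k2).
t=0.800000, w=-2.000000:
  k1 = f(0.800000, -2.000000) = -3.030000
  k2 = f(1.130000, -2.999900) = -8.029400
  w ← -2.000000 + (0.33/2)·(-3.030000 + (-8.029400)) = -3.824801
t=1.130000, w=-3.824801:
  k1 = f(1.130000, -3.824801) = -13.659103
  k2 = f(1.460000, -8.332305) = -68.457305
  w ← -3.824801 + (0.33/2)·(-13.659103 + (-68.457305)) = -17.374008
w(1.46) ≈ -17.3740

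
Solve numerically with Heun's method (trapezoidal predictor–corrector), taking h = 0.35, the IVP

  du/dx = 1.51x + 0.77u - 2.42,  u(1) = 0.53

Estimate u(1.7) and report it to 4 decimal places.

Heun: k1 = f(x_n, u_n); k2 = f(x_n + h, u_n + h·k1); u_{n+1} = u_n + (h/2)·(k1 + k2).
x=1.000000, u=0.530000:
  k1 = f(1.000000, 0.530000) = -0.501900
  k2 = f(1.350000, 0.354335) = -0.108662
  u ← 0.530000 + (0.35/2)·(-0.501900 + (-0.108662)) = 0.423152
x=1.350000, u=0.423152:
  k1 = f(1.350000, 0.423152) = -0.055673
  k2 = f(1.700000, 0.403666) = 0.457823
  u ← 0.423152 + (0.35/2)·(-0.055673 + 0.457823) = 0.493528
u(1.7) ≈ 0.4935

0.4935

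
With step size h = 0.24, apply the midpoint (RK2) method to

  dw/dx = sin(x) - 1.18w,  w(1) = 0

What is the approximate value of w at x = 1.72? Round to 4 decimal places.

Midpoint: k1 = f(x_n, w_n); k2 = f(x_n + h/2, w_n + (h/2)·k1); w_{n+1} = w_n + h·k2.
x=1.000000, w=0.000000:
  k1 = f(1.000000, 0.000000) = 0.841471
  k2 = f(1.120000, 0.100977) = 0.780948
  w ← 0.000000 + 0.24·0.780948 = 0.187428
x=1.240000, w=0.187428:
  k1 = f(1.240000, 0.187428) = 0.724619
  k2 = f(1.360000, 0.274382) = 0.654094
  w ← 0.187428 + 0.24·0.654094 = 0.344410
x=1.480000, w=0.344410:
  k1 = f(1.480000, 0.344410) = 0.589477
  k2 = f(1.600000, 0.415147) = 0.509700
  w ← 0.344410 + 0.24·0.509700 = 0.466738
w(1.72) ≈ 0.4667

0.4667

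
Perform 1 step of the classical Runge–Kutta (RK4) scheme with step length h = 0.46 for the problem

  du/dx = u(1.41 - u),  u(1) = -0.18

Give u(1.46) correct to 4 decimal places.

RK4: k1 = f(x_n, u_n); k2 = f(x_n + h/2, u_n + (h/2)·k1); k3 = f(x_n + h/2, u_n + (h/2)·k2); k4 = f(x_n + h, u_n + h·k3); u_{n+1} = u_n + (h/6)·(k1 + 2k2 + 2k3 + k4).
x=1.000000, u=-0.180000:
  k1 = f(1.000000, -0.180000) = -0.286200
  k2 = f(1.230000, -0.245826) = -0.407045
  k3 = f(1.230000, -0.273620) = -0.460673
  k4 = f(1.460000, -0.391910) = -0.706185
  u ← -0.180000 + (0.46/6)·(k1 + 2k2 + 2k3 + k4) = -0.389133
u(1.46) ≈ -0.3891

-0.3891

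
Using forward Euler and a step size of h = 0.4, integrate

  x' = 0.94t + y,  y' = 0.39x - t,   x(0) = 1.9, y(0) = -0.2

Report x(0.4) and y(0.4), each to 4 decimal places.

1.8200, 0.0964

Euler on (x,y): x_{n+1} = x_n + h·x', y_{n+1} = y_n + h·y'.
0.000000: (1.900000, -0.200000); f=(-0.200000, 0.741000) → (1.820000, 0.096400)
(x(0.4), y(0.4)) ≈ (1.8200, 0.0964)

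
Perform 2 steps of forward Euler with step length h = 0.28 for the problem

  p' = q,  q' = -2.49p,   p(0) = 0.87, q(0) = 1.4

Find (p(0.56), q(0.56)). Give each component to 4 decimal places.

1.4842, -0.0864

Euler on (p,q): p_{n+1} = p_n + h·p', q_{n+1} = q_n + h·q'.
0.000000: (0.870000, 1.400000); f=(1.400000, -2.166300) → (1.262000, 0.793436)
0.280000: (1.262000, 0.793436); f=(0.793436, -3.142380) → (1.484162, -0.086430)
(p(0.56), q(0.56)) ≈ (1.4842, -0.0864)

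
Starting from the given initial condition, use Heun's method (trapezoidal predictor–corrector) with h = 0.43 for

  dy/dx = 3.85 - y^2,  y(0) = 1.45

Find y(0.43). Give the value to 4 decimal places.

Heun: k1 = f(x_n, y_n); k2 = f(x_n + h, y_n + h·k1); y_{n+1} = y_n + (h/2)·(k1 + k2).
x=0.000000, y=1.450000:
  k1 = f(0.000000, 1.450000) = 1.747500
  k2 = f(0.430000, 2.201425) = -0.996272
  y ← 1.450000 + (0.43/2)·(1.747500 + (-0.996272)) = 1.611514
y(0.43) ≈ 1.6115

1.6115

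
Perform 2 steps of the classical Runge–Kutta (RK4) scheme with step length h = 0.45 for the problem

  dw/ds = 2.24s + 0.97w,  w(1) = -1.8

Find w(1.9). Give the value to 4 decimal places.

0.1492

RK4: k1 = f(s_n, w_n); k2 = f(s_n + h/2, w_n + (h/2)·k1); k3 = f(s_n + h/2, w_n + (h/2)·k2); k4 = f(s_n + h, w_n + h·k3); w_{n+1} = w_n + (h/6)·(k1 + 2k2 + 2k3 + k4).
s=1.000000, w=-1.800000:
  k1 = f(1.000000, -1.800000) = 0.494000
  k2 = f(1.225000, -1.688850) = 1.105816
  k3 = f(1.225000, -1.551192) = 1.239344
  k4 = f(1.450000, -1.242295) = 2.042974
  w ← -1.800000 + (0.45/6)·(k1 + 2k2 + 2k3 + k4) = -1.257953
s=1.450000, w=-1.257953:
  k1 = f(1.450000, -1.257953) = 2.027786
  k2 = f(1.675000, -0.801701) = 2.974350
  k3 = f(1.675000, -0.588724) = 3.180937
  k4 = f(1.900000, 0.173469) = 4.424265
  w ← -1.257953 + (0.45/6)·(k1 + 2k2 + 2k3 + k4) = 0.149244
w(1.9) ≈ 0.1492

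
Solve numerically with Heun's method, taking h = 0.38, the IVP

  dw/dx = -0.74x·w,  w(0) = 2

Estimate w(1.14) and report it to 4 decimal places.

1.2361

Heun: k1 = f(x_n, w_n); k2 = f(x_n + h, w_n + h·k1); w_{n+1} = w_n + (h/2)·(k1 + k2).
x=0.000000, w=2.000000:
  k1 = f(0.000000, 2.000000) = 0.000000
  k2 = f(0.380000, 2.000000) = -0.562400
  w ← 2.000000 + (0.38/2)·(0.000000 + (-0.562400)) = 1.893144
x=0.380000, w=1.893144:
  k1 = f(0.380000, 1.893144) = -0.532352
  k2 = f(0.760000, 1.690850) = -0.950934
  w ← 1.893144 + (0.38/2)·(-0.532352 + (-0.950934)) = 1.611320
x=0.760000, w=1.611320:
  k1 = f(0.760000, 1.611320) = -0.906206
  k2 = f(1.140000, 1.266961) = -1.068809
  w ← 1.611320 + (0.38/2)·(-0.906206 + (-1.068809)) = 1.236067
w(1.14) ≈ 1.2361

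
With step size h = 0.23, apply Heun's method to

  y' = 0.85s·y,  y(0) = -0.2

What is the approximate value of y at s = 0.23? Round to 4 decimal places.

-0.2045

Heun: k1 = f(s_n, y_n); k2 = f(s_n + h, y_n + h·k1); y_{n+1} = y_n + (h/2)·(k1 + k2).
s=0.000000, y=-0.200000:
  k1 = f(0.000000, -0.200000) = 0.000000
  k2 = f(0.230000, -0.200000) = -0.039100
  y ← -0.200000 + (0.23/2)·(0.000000 + (-0.039100)) = -0.204497
y(0.23) ≈ -0.2045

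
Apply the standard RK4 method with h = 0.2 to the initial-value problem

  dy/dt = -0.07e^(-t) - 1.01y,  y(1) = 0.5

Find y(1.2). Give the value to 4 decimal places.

RK4: k1 = f(t_n, y_n); k2 = f(t_n + h/2, y_n + (h/2)·k1); k3 = f(t_n + h/2, y_n + (h/2)·k2); k4 = f(t_n + h, y_n + h·k3); y_{n+1} = y_n + (h/6)·(k1 + 2k2 + 2k3 + k4).
t=1.000000, y=0.500000:
  k1 = f(1.000000, 0.500000) = -0.530752
  k2 = f(1.100000, 0.446925) = -0.474695
  k3 = f(1.100000, 0.452530) = -0.480357
  k4 = f(1.200000, 0.403929) = -0.429052
  y ← 0.500000 + (0.2/6)·(k1 + 2k2 + 2k3 + k4) = 0.404336
y(1.2) ≈ 0.4043

0.4043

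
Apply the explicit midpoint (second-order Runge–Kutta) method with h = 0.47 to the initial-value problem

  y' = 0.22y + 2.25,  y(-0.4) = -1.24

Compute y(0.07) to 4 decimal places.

Midpoint: k1 = f(x_n, y_n); k2 = f(x_n + h/2, y_n + (h/2)·k1); y_{n+1} = y_n + h·k2.
x=-0.400000, y=-1.240000:
  k1 = f(-0.400000, -1.240000) = 1.977200
  k2 = f(-0.165000, -0.775358) = 2.079421
  y ← -1.240000 + 0.47·2.079421 = -0.262672
y(0.07) ≈ -0.2627

-0.2627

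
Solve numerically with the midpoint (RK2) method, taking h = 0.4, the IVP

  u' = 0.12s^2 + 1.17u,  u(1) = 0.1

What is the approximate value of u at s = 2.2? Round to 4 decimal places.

Midpoint: k1 = f(s_n, u_n); k2 = f(s_n + h/2, u_n + (h/2)·k1); u_{n+1} = u_n + h·k2.
s=1.000000, u=0.100000:
  k1 = f(1.000000, 0.100000) = 0.237000
  k2 = f(1.200000, 0.147400) = 0.345258
  u ← 0.100000 + 0.4·0.345258 = 0.238103
s=1.400000, u=0.238103:
  k1 = f(1.400000, 0.238103) = 0.513781
  k2 = f(1.600000, 0.340859) = 0.706005
  u ← 0.238103 + 0.4·0.706005 = 0.520505
s=1.800000, u=0.520505:
  k1 = f(1.800000, 0.520505) = 0.997791
  k2 = f(2.000000, 0.720064) = 1.322474
  u ← 0.520505 + 0.4·1.322474 = 1.049495
u(2.2) ≈ 1.0495

1.0495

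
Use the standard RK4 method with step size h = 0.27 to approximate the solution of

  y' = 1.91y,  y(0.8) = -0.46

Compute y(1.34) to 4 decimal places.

RK4: k1 = f(x_n, y_n); k2 = f(x_n + h/2, y_n + (h/2)·k1); k3 = f(x_n + h/2, y_n + (h/2)·k2); k4 = f(x_n + h, y_n + h·k3); y_{n+1} = y_n + (h/6)·(k1 + 2k2 + 2k3 + k4).
x=0.800000, y=-0.460000:
  k1 = f(0.800000, -0.460000) = -0.878600
  k2 = f(0.935000, -0.578611) = -1.105147
  k3 = f(0.935000, -0.609195) = -1.163562
  k4 = f(1.070000, -0.774162) = -1.478649
  y ← -0.460000 + (0.27/6)·(k1 + 2k2 + 2k3 + k4) = -0.770260
x=1.070000, y=-0.770260:
  k1 = f(1.070000, -0.770260) = -1.471197
  k2 = f(1.205000, -0.968872) = -1.850545
  k3 = f(1.205000, -1.020084) = -1.948360
  k4 = f(1.340000, -1.296317) = -2.475966
  y ← -0.770260 + (0.27/6)·(k1 + 2k2 + 2k3 + k4) = -1.289784
y(1.34) ≈ -1.2898

-1.2898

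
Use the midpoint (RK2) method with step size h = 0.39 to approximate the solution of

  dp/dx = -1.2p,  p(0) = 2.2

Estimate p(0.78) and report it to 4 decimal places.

0.9054

Midpoint: k1 = f(x_n, p_n); k2 = f(x_n + h/2, p_n + (h/2)·k1); p_{n+1} = p_n + h·k2.
x=0.000000, p=2.200000:
  k1 = f(0.000000, 2.200000) = -2.640000
  k2 = f(0.195000, 1.685200) = -2.022240
  p ← 2.200000 + 0.39·(-2.022240) = 1.411326
x=0.390000, p=1.411326:
  k1 = f(0.390000, 1.411326) = -1.693592
  k2 = f(0.585000, 1.081076) = -1.297291
  p ← 1.411326 + 0.39·(-1.297291) = 0.905383
p(0.78) ≈ 0.9054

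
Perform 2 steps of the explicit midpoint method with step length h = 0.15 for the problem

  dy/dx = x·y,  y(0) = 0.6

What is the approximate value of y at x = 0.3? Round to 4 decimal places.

0.6275

Midpoint: k1 = f(x_n, y_n); k2 = f(x_n + h/2, y_n + (h/2)·k1); y_{n+1} = y_n + h·k2.
x=0.000000, y=0.600000:
  k1 = f(0.000000, 0.600000) = 0.000000
  k2 = f(0.075000, 0.600000) = 0.045000
  y ← 0.600000 + 0.15·0.045000 = 0.606750
x=0.150000, y=0.606750:
  k1 = f(0.150000, 0.606750) = 0.091012
  k2 = f(0.225000, 0.613576) = 0.138055
  y ← 0.606750 + 0.15·0.138055 = 0.627458
y(0.3) ≈ 0.6275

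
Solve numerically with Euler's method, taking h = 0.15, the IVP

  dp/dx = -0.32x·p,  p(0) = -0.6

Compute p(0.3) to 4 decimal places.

Euler: p_{n+1} = p_n + h·f(x_n, p_n).
x=0.000000, p=-0.600000: f=0.000000 → p ← -0.600000 + 0.15·0.000000 = -0.600000
x=0.150000, p=-0.600000: f=0.028800 → p ← -0.600000 + 0.15·0.028800 = -0.595680
p(0.3) ≈ -0.5957

-0.5957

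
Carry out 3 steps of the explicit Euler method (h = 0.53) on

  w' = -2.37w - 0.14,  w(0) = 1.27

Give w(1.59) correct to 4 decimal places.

Euler: w_{n+1} = w_n + h·f(s_n, w_n).
s=0.000000, w=1.270000: f=-3.149900 → w ← 1.270000 + 0.53·(-3.149900) = -0.399447
s=0.530000, w=-0.399447: f=0.806689 → w ← -0.399447 + 0.53·0.806689 = 0.028098
s=1.060000, w=0.028098: f=-0.206593 → w ← 0.028098 + 0.53·(-0.206593) = -0.081396
w(1.59) ≈ -0.0814

-0.0814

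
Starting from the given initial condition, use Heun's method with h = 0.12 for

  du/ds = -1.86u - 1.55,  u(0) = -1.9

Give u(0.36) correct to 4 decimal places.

-1.3830

Heun: k1 = f(s_n, u_n); k2 = f(s_n + h, u_n + h·k1); u_{n+1} = u_n + (h/2)·(k1 + k2).
s=0.000000, u=-1.900000:
  k1 = f(0.000000, -1.900000) = 1.984000
  k2 = f(0.120000, -1.661920) = 1.541171
  u ← -1.900000 + (0.12/2)·(1.984000 + 1.541171) = -1.688490
s=0.120000, u=-1.688490:
  k1 = f(0.120000, -1.688490) = 1.590591
  k2 = f(0.240000, -1.497619) = 1.235571
  u ← -1.688490 + (0.12/2)·(1.590591 + 1.235571) = -1.518920
s=0.240000, u=-1.518920:
  k1 = f(0.240000, -1.518920) = 1.275191
  k2 = f(0.360000, -1.365897) = 0.990569
  u ← -1.518920 + (0.12/2)·(1.275191 + 0.990569) = -1.382974
u(0.36) ≈ -1.3830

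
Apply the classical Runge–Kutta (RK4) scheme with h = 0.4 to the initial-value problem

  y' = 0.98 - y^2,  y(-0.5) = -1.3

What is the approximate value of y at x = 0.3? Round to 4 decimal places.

-4.5932

RK4: k1 = f(x_n, y_n); k2 = f(x_n + h/2, y_n + (h/2)·k1); k3 = f(x_n + h/2, y_n + (h/2)·k2); k4 = f(x_n + h, y_n + h·k3); y_{n+1} = y_n + (h/6)·(k1 + 2k2 + 2k3 + k4).
x=-0.500000, y=-1.300000:
  k1 = f(-0.500000, -1.300000) = -0.710000
  k2 = f(-0.300000, -1.442000) = -1.099364
  k3 = f(-0.300000, -1.519873) = -1.330013
  k4 = f(-0.100000, -1.832005) = -2.376244
  y ← -1.300000 + (0.4/6)·(k1 + 2k2 + 2k3 + k4) = -1.829667
x=-0.100000, y=-1.829667:
  k1 = f(-0.100000, -1.829667) = -2.367680
  k2 = f(0.100000, -2.303202) = -4.324742
  k3 = f(0.100000, -2.694615) = -6.280949
  k4 = f(0.300000, -4.342046) = -17.873366
  y ← -1.829667 + (0.4/6)·(k1 + 2k2 + 2k3 + k4) = -4.593162
y(0.3) ≈ -4.5932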